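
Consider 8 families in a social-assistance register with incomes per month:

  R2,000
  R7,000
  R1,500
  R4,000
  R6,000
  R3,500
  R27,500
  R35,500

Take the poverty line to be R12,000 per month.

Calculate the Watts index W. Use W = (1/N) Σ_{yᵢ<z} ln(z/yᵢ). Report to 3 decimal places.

0.929

Below the line: R1,500, R2,000, R3,500, R4,000, R6,000, R7,000 (q = 6 of N = 8).
Log shortfalls: ln(12000/1500) = 2.0794; ln(12000/2000) = 1.7918; ln(12000/3500) = 1.2321; ln(12000/4000) = 1.0986; ln(12000/6000) = 0.6931; ln(12000/7000) = 0.5390.
W = 7.434101 / 8 = 0.929.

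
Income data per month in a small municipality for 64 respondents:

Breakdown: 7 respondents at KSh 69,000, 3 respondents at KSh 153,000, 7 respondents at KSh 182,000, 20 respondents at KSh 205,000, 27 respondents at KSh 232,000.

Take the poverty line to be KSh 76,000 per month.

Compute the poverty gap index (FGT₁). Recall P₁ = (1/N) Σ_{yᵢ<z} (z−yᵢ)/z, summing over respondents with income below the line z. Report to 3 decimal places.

0.010

Incomes under z: 7×KSh 69,000 (q = 7 of N = 64).
Shortfall ratios: (76000−69000)/76000 = 0.0921 (×7).
Σ = 0.644737. Dividing by the full population N = 64 gives P₁ = 0.010.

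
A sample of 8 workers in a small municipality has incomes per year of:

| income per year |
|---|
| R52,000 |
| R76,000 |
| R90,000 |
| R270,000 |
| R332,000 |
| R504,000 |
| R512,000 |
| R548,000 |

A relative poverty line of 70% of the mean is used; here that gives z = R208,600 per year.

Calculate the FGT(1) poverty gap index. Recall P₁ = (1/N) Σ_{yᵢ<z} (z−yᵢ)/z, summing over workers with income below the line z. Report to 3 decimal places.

Poor units: R52,000, R76,000, R90,000 (q = 3 of N = 8).
Gap ratios (z−y)/z: (208600−52000)/208600 = 0.7507; (208600−76000)/208600 = 0.6357; (208600−90000)/208600 = 0.5686.
Sum of shortfalls = 1.954938; P₁ averages over all N: 1.954938 / 8 = 0.244.

0.244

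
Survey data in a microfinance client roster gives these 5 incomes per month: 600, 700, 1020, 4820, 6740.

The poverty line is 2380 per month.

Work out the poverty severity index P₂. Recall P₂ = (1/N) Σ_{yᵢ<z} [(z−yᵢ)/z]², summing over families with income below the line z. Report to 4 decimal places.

Incomes under z: 600, 700, 1020 (q = 3 of N = 5).
Relative gaps: (2380−600)/2380 = 0.7479; (2380−700)/2380 = 0.7059; (2380−1020)/2380 = 0.5714.
Squared: 0.5594; 0.4983; 0.3265.
Sum = 1.384154; P₂ = 1.384154 / 5 = 0.2768.

0.2768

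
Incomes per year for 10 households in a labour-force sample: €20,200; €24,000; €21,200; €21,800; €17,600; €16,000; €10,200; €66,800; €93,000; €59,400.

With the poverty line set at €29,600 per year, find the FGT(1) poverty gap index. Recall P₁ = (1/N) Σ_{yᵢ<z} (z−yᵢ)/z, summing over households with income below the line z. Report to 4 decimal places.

Poor units: €10,200, €16,000, €17,600, €20,200, €21,200, €21,800, €24,000 (q = 7 of N = 10).
Normalized shortfalls: (29600−10200)/29600 = 0.6554; (29600−16000)/29600 = 0.4595; (29600−17600)/29600 = 0.4054; (29600−20200)/29600 = 0.3176; (29600−21200)/29600 = 0.2838; (29600−21800)/29600 = 0.2635; (29600−24000)/29600 = 0.1892.
Sum of shortfalls = 2.574324; P₁ averages over all N: 2.574324 / 10 = 0.2574.

0.2574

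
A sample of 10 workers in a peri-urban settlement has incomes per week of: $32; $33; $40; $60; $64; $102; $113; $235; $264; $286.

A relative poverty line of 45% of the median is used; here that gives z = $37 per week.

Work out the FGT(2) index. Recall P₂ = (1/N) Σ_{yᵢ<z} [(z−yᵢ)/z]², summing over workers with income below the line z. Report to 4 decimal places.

0.0030

Incomes under z: $32, $33 (q = 2 of N = 10).
Relative gaps: (37−32)/37 = 0.1351; (37−33)/37 = 0.1081.
Squared: 0.0183; 0.0117.
Sum = 0.029949; P₂ = 0.029949 / 10 = 0.0030.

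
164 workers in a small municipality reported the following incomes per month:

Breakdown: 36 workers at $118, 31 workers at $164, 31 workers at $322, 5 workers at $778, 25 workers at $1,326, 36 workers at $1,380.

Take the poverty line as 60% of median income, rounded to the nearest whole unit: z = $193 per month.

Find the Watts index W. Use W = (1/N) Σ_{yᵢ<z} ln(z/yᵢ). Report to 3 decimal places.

Poor units: 36×$118, 31×$164 (q = 67 of N = 164).
Log gaps: ln(193/118) = 0.4920 (×36); ln(193/164) = 0.1628 (×31).
W = 22.759737 / 164 = 0.139.

0.139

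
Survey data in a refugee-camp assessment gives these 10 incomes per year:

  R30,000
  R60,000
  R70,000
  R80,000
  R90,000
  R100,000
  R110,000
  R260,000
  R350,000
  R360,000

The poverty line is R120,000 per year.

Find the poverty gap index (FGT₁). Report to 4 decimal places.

Incomes under z: R30,000, R60,000, R70,000, R80,000, R90,000, R100,000, R110,000 (q = 7 of N = 10).
Normalized shortfalls: (120000−30000)/120000 = 0.7500; (120000−60000)/120000 = 0.5000; (120000−70000)/120000 = 0.4167; (120000−80000)/120000 = 0.3333; (120000−90000)/120000 = 0.2500; (120000−100000)/120000 = 0.1667; (120000−110000)/120000 = 0.0833.
Sum of shortfalls = 2.500000; P₁ averages over all N: 2.500000 / 10 = 0.2500.

0.2500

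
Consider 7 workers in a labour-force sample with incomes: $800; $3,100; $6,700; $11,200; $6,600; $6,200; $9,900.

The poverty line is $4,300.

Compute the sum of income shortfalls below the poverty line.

Below z: $800, $3,100 (q = 2 of N = 7).
Individual gaps: 4300−800 = 3500; 4300−3100 = 1200.
Aggregate gap = $4,700.

$4,700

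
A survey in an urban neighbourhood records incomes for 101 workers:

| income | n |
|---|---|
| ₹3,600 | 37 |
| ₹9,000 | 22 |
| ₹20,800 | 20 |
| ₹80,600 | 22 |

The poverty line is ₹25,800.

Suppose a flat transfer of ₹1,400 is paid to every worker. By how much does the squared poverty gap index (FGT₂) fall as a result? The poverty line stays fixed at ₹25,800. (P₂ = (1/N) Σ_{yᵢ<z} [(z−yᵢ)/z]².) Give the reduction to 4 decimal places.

Before: below the line — 37×₹3,600, 22×₹9,000, 20×₹20,800; squared poverty gap index (FGT₂) = 0.371032.
After the ₹1,400 transfer: below the line — 37×₹5,000, 22×₹10,400, 20×₹22,200; squared poverty gap index (FGT₂) = 0.319567.
Reduction = 0.371032 − 0.319567 = 0.0515.

0.0515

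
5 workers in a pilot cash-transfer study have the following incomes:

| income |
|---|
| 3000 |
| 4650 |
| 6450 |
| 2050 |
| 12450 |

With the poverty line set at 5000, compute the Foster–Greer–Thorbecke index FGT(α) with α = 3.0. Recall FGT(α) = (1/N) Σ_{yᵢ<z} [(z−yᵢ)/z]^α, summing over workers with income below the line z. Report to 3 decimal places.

Below z: 2050, 3000, 4650 (q = 3 of N = 5).
Shortfall ratios: (5000−2050)/5000 = 0.5900; (5000−3000)/5000 = 0.4000; (5000−4650)/5000 = 0.0700.
Raised to α = 3.0: 0.20538; 0.06400; 0.00034.
Sum = 0.269722; FGT(3.0) = 0.269722 / 5 = 0.054.

0.054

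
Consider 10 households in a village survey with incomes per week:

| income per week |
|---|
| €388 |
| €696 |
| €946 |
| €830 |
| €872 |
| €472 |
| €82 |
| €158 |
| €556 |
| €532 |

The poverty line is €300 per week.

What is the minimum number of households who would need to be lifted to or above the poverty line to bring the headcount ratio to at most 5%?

2 of the 10 households are poor, so H = 2/10 = 0.200.
A headcount ratio of at most 5% allows at most ⌊0.05 × 10⌋ = 0 poor households.
So at least 2 − 0 = 2 must be lifted.

2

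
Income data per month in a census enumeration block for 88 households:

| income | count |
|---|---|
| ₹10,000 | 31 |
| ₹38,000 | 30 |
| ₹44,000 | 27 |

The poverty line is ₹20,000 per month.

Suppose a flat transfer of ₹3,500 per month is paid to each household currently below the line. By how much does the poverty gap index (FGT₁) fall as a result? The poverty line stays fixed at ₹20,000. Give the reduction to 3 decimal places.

0.062

Before: below the line — 31×₹10,000; poverty gap index (FGT₁) = 0.17614.
After the ₹3,500 transfer: below the line — 31×₹13,500; poverty gap index (FGT₁) = 0.11449.
Reduction = 0.17614 − 0.11449 = 0.062.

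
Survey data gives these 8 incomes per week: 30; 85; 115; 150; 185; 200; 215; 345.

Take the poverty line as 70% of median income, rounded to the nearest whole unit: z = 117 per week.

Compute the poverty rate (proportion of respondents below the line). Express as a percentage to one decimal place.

3 of the 8 respondents have income below 117.
H = 3/8 = 37.5%.

37.5%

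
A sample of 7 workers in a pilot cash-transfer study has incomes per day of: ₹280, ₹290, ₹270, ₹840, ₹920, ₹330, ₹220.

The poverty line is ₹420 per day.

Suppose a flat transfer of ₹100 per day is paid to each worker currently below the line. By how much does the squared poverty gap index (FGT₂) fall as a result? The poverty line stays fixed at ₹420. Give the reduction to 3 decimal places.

0.075

Before: below the line — ₹220, ₹270, ₹280, ₹290, ₹330; squared poverty gap index (FGT₂) = 0.08673.
After the ₹100 transfer: below the line — ₹320, ₹370, ₹380, ₹390; squared poverty gap index (FGT₂) = 0.01215.
Reduction = 0.08673 − 0.01215 = 0.075.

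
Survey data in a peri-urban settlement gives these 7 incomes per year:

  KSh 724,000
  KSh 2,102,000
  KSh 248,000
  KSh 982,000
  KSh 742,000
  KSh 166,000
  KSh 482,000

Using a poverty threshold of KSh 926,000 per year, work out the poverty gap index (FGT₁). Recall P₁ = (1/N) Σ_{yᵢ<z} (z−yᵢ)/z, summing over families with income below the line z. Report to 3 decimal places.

Below z: KSh 166,000, KSh 248,000, KSh 482,000, KSh 724,000, KSh 742,000 (q = 5 of N = 7).
Gap ratios (z−y)/z: (926000−166000)/926000 = 0.8207; (926000−248000)/926000 = 0.7322; (926000−482000)/926000 = 0.4795; (926000−724000)/926000 = 0.2181; (926000−742000)/926000 = 0.1987.
Sum of shortfalls = 2.449244; P₁ averages over all N: 2.449244 / 7 = 0.350.

0.350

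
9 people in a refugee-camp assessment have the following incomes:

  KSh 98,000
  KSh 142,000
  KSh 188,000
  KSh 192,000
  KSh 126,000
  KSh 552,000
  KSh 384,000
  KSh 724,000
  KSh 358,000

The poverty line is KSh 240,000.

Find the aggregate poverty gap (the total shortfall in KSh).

Poor units: KSh 98,000, KSh 126,000, KSh 142,000, KSh 188,000, KSh 192,000 (q = 5 of N = 9).
Individual gaps: 240000−98000 = 142000; 240000−126000 = 114000; 240000−142000 = 98000; 240000−188000 = 52000; 240000−192000 = 48000.
Aggregate gap = KSh 454,000.

KSh 454,000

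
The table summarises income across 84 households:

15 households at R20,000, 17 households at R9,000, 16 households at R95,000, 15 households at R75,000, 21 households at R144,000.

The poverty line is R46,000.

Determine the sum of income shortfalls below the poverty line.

R1,019,000

Below the line: 17×R9,000, 15×R20,000 (q = 32 of N = 84).
Individual gaps: 17×(46000−9000) = 629000; 15×(46000−20000) = 390000.
Aggregate gap = R1,019,000.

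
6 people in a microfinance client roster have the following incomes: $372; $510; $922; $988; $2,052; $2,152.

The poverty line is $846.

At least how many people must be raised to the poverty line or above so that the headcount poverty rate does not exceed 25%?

Currently q = 2 of N = 6 are below the line (H = 0.333).
A headcount ratio of at most 25% allows at most ⌊0.25 × 6⌋ = 1 poor people.
So at least 2 − 1 = 1 must be lifted.

1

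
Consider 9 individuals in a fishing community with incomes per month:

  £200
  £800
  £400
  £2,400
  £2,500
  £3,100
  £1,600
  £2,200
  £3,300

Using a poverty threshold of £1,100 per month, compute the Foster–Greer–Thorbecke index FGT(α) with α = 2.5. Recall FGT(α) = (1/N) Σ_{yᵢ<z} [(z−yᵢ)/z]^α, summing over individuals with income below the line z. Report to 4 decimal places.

Below the line: £200, £400, £800 (q = 3 of N = 9).
Gap ratios (z−y)/z: (1100−200)/1100 = 0.8182; (1100−400)/1100 = 0.6364; (1100−800)/1100 = 0.2727.
Raised to α = 2.5: 0.60551; 0.32305; 0.03884.
Sum = 0.967404; FGT(2.5) = 0.967404 / 9 = 0.1075.

0.1075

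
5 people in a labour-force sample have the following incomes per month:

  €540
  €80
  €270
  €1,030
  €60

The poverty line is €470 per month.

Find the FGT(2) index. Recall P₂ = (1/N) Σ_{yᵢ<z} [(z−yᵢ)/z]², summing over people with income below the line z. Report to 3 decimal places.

Poor units: €60, €80, €270 (q = 3 of N = 5).
Relative gaps: (470−60)/470 = 0.8723; (470−80)/470 = 0.8298; (470−270)/470 = 0.4255.
Squared: 0.7610; 0.6885; 0.1811.
Sum = 1.630602; P₂ = 1.630602 / 5 = 0.326.

0.326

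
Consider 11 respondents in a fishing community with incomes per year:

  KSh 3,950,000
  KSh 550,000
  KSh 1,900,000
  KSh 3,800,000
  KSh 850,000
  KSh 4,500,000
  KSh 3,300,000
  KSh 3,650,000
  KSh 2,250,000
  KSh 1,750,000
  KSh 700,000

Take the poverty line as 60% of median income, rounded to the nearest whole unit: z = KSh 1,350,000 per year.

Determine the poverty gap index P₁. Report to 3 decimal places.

Below the line: KSh 550,000, KSh 700,000, KSh 850,000 (q = 3 of N = 11).
Shortfall ratios: (1350000−550000)/1350000 = 0.5926; (1350000−700000)/1350000 = 0.4815; (1350000−850000)/1350000 = 0.3704.
Σ = 1.444444. Dividing by the full population N = 11 gives P₁ = 0.131.

0.131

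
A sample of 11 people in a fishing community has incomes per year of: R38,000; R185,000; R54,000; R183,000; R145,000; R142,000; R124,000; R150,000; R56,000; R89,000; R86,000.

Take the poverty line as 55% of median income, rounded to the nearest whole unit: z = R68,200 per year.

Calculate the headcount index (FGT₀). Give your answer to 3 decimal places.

0.273

3 of the 11 people have income below R68,200.
H = 3/11 = 0.273.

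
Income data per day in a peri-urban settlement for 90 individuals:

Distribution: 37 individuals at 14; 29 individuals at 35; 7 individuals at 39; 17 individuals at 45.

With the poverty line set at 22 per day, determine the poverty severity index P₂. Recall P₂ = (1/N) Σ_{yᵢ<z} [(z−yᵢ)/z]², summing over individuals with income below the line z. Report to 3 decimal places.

Incomes under z: 37×14 (q = 37 of N = 90).
Normalized shortfalls: (22−14)/22 = 0.3636 (×37).
Squared: 0.1322 (×37).
Sum = 4.892562; P₂ = 4.892562 / 90 = 0.054.

0.054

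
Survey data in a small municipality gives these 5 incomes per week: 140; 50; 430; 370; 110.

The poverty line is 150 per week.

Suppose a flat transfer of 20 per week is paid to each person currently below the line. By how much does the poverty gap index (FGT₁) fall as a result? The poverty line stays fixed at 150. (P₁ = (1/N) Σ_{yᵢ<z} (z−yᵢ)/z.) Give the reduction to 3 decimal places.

Before: below the line — 50, 110, 140; poverty gap index (FGT₁) = 0.20000.
After the 20 transfer: below the line — 70, 130; poverty gap index (FGT₁) = 0.13333.
Reduction = 0.20000 − 0.13333 = 0.067.

0.067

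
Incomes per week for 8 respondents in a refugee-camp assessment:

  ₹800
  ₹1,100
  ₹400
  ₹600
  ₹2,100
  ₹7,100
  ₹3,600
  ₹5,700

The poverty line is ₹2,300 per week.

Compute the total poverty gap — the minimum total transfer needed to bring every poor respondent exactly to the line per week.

₹6,500

Below z: ₹400, ₹600, ₹800, ₹1,100, ₹2,100 (q = 5 of N = 8).
Individual gaps: 2300−400 = 1900; 2300−600 = 1700; 2300−800 = 1500; 2300−1100 = 1200; 2300−2100 = 200.
Aggregate gap = ₹6,500.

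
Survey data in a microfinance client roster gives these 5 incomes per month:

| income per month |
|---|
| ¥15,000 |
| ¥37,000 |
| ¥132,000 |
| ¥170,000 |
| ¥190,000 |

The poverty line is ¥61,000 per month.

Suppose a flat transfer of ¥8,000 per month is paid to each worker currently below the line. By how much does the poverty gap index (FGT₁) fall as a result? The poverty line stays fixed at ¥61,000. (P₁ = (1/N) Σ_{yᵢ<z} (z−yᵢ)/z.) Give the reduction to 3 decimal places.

Before: below the line — ¥15,000, ¥37,000; poverty gap index (FGT₁) = 0.22951.
After the ¥8,000 transfer: below the line — ¥23,000, ¥45,000; poverty gap index (FGT₁) = 0.17705.
Reduction = 0.22951 − 0.17705 = 0.052.

0.052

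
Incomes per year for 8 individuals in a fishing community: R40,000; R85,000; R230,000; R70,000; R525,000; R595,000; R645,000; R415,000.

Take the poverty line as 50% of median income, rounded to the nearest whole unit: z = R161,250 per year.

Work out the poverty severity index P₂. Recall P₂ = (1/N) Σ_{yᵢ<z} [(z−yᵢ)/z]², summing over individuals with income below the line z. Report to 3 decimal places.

Below the line: R40,000, R70,000, R85,000 (q = 3 of N = 8).
Relative gaps: (161250−40000)/161250 = 0.7519; (161250−70000)/161250 = 0.5659; (161250−85000)/161250 = 0.4729.
Squared: 0.5654; 0.3202; 0.2236.
Sum = 1.109248; P₂ = 1.109248 / 8 = 0.139.

0.139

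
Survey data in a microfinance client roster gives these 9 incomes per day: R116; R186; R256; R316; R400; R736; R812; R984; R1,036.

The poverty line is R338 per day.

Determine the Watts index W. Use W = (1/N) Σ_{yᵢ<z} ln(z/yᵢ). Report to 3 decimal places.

0.224

Poor units: R116, R186, R256, R316 (q = 4 of N = 9).
Log shortfalls: ln(338/116) = 1.0695; ln(338/186) = 0.5973; ln(338/256) = 0.2779; ln(338/316) = 0.0673.
W = 2.011927 / 9 = 0.224.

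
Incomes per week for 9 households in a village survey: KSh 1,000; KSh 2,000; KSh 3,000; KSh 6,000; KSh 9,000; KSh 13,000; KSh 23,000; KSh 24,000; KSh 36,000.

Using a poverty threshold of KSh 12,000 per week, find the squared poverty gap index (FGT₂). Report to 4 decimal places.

0.2677

Incomes under z: KSh 1,000, KSh 2,000, KSh 3,000, KSh 6,000, KSh 9,000 (q = 5 of N = 9).
Normalized shortfalls: (12000−1000)/12000 = 0.9167; (12000−2000)/12000 = 0.8333; (12000−3000)/12000 = 0.7500; (12000−6000)/12000 = 0.5000; (12000−9000)/12000 = 0.2500.
Squared: 0.8403; 0.6944; 0.5625; 0.2500; 0.0625.
Sum = 2.409722; P₂ = 2.409722 / 9 = 0.2677.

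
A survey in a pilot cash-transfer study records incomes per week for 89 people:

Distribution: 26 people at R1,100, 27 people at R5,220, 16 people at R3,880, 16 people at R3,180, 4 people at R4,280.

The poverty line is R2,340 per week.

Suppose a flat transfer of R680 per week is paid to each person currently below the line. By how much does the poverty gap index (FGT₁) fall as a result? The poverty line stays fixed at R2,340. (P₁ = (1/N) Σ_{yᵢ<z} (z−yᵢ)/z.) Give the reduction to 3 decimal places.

0.085

Before: below the line — 26×R1,100; poverty gap index (FGT₁) = 0.15481.
After the R680 transfer: below the line — 26×R1,780; poverty gap index (FGT₁) = 0.06991.
Reduction = 0.15481 − 0.06991 = 0.085.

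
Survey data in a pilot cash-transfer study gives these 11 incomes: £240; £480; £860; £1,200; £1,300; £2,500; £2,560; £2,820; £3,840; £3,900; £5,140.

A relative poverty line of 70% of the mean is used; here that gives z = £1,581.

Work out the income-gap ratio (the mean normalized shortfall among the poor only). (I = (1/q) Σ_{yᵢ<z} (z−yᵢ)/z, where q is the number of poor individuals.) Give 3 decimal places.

0.484

Below the line: £240, £480, £860, £1,200, £1,300 (q = 5 of N = 11).
Relative gaps: 0.8482, 0.6964, 0.4560, 0.2410, 0.1777; sum = 2.419355.
The income-gap ratio divides by q (the poor only): 2.419355 / 5 = 0.484.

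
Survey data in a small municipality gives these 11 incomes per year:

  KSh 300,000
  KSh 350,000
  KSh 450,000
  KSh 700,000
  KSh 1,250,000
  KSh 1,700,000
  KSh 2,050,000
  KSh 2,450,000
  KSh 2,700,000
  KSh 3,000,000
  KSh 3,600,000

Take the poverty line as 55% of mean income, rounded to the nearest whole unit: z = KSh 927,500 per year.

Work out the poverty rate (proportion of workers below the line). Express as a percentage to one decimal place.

36.4%

4 of the 11 workers have income below KSh 927,500.
H = 4/11 = 36.4%.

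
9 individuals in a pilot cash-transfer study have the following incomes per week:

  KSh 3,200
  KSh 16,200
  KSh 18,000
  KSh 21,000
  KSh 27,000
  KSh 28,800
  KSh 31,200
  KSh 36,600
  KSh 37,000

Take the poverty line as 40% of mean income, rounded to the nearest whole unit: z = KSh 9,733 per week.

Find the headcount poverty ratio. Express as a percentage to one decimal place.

11.1%

1 of the 9 individuals have income below KSh 9,733.
H = 1/9 = 11.1%.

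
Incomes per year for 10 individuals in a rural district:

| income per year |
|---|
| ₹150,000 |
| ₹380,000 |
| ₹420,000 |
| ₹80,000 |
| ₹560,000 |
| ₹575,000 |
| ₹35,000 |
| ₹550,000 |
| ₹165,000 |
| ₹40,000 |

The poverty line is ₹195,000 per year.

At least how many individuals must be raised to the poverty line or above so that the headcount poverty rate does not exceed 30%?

5 of the 10 individuals are poor, so H = 5/10 = 0.500.
A headcount ratio of at most 30% allows at most ⌊0.30 × 10⌋ = 3 poor individuals.
So at least 5 − 3 = 2 must be lifted.

2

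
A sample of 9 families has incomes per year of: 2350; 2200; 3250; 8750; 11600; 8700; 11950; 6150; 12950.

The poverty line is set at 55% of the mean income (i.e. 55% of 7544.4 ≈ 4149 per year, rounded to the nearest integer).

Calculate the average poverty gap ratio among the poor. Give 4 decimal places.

0.3733

Below z: 2200, 2350, 3250 (q = 3 of N = 9).
Shortfall ratios (z−y)/z: 0.4698, 0.4336, 0.2167; sum = 1.120029.
The income-gap ratio divides by q (the poor only): 1.120029 / 3 = 0.3733.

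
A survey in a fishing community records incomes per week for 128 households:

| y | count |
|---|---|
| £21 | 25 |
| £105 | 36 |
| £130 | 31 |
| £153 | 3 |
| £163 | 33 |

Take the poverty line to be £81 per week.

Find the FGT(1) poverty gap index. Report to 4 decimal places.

0.1447

Poor units: 25×£21 (q = 25 of N = 128).
Gap ratios (z−y)/z: (81−21)/81 = 0.7407 (×25).
Σ = 18.518519. Dividing by the full population N = 128 gives P₁ = 0.1447.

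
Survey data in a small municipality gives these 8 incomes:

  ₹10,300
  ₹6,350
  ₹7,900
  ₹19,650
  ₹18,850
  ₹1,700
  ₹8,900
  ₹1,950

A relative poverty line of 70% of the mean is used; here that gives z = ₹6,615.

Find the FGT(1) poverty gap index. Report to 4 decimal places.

Incomes under z: ₹1,700, ₹1,950, ₹6,350 (q = 3 of N = 8).
Shortfall ratios: (6615−1700)/6615 = 0.7430; (6615−1950)/6615 = 0.7052; (6615−6350)/6615 = 0.0401.
Σ = 1.488284. Dividing by the full population N = 8 gives P₁ = 0.1860.

0.1860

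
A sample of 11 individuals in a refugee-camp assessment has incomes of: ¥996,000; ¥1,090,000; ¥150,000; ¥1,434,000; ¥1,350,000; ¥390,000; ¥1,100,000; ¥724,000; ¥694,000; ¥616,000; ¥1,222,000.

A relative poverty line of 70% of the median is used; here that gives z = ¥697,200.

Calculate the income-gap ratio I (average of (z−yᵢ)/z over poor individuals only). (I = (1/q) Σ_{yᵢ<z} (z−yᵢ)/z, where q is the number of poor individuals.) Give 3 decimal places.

Incomes under z: ¥150,000, ¥390,000, ¥616,000, ¥694,000 (q = 4 of N = 11).
Relative gaps: 0.7849, 0.4406, 0.1165, 0.0046; sum = 1.346529.
I averages over the q = 4 poor units only: 1.346529 / 4 = 0.337.

0.337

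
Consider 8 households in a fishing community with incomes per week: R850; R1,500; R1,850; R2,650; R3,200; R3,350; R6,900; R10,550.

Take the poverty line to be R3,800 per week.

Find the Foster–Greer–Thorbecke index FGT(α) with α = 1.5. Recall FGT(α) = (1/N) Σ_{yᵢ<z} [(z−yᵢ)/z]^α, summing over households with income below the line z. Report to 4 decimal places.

Below z: R850, R1,500, R1,850, R2,650, R3,200, R3,350 (q = 6 of N = 8).
Shortfall ratios: (3800−850)/3800 = 0.7763; (3800−1500)/3800 = 0.6053; (3800−1850)/3800 = 0.5132; (3800−2650)/3800 = 0.3026; (3800−3200)/3800 = 0.1579; (3800−3350)/3800 = 0.1184.
Raised to α = 1.5: 0.68400; 0.47089; 0.36760; 0.16648; 0.06274; 0.04075.
Sum = 1.792466; FGT(1.5) = 1.792466 / 8 = 0.2241.

0.2241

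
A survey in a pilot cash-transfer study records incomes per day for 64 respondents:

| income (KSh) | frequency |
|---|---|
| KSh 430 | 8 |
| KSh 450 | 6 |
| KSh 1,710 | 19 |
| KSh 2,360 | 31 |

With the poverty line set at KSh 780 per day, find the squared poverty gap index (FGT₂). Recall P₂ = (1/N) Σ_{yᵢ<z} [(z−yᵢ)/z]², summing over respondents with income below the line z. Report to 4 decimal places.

Below z: 8×KSh 430, 6×KSh 450 (q = 14 of N = 64).
Gap ratios (z−y)/z: (780−430)/780 = 0.4487 (×8); (780−450)/780 = 0.4231 (×6).
Squared: 0.2013 (×8); 0.1790 (×6).
Sum = 2.684747; P₂ = 2.684747 / 64 = 0.0419.

0.0419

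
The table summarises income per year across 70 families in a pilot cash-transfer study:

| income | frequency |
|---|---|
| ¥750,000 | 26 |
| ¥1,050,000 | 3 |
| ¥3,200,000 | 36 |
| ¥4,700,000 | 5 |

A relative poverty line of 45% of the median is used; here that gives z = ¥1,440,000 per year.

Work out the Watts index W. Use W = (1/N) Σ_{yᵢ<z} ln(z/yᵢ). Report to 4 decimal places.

0.2558

Incomes under z: 26×¥750,000, 3×¥1,050,000 (q = 29 of N = 70).
Log shortfalls: ln(1440000/750000) = 0.6523 (×26); ln(1440000/1050000) = 0.3159 (×3).
W = 17.908014 / 70 = 0.2558.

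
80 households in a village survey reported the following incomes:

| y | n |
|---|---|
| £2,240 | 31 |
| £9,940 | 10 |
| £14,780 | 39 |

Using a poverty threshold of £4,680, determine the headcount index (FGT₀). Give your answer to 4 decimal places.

0.3875

31 of the 80 households have income below £4,680.
H = 31/80 = 0.3875.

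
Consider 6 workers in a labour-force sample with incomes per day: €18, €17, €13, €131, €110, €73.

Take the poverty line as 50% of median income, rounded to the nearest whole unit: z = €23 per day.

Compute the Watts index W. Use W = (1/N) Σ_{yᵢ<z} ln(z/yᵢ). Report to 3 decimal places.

0.186

Poor units: €13, €17, €18 (q = 3 of N = 6).
Log shortfalls: ln(23/13) = 0.5705; ln(23/17) = 0.3023; ln(23/18) = 0.2451.
W = 1.117948 / 6 = 0.186.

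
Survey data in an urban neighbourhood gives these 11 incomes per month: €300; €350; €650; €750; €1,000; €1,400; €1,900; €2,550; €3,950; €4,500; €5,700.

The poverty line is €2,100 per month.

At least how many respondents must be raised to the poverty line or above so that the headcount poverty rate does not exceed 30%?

Currently q = 7 of N = 11 are below the line (H = 0.636).
A headcount ratio of at most 30% allows at most ⌊0.30 × 11⌋ = 3 poor respondents.
So at least 7 − 3 = 4 must be lifted.

4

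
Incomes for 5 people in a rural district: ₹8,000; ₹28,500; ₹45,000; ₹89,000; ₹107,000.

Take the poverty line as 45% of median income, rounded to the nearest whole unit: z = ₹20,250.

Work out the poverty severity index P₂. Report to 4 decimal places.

Poor units: ₹8,000 (q = 1 of N = 5).
Gap ratios (z−y)/z: (20250−8000)/20250 = 0.6049.
Squared: 0.3660.
Sum = 0.365950; P₂ = 0.365950 / 5 = 0.0732.

0.0732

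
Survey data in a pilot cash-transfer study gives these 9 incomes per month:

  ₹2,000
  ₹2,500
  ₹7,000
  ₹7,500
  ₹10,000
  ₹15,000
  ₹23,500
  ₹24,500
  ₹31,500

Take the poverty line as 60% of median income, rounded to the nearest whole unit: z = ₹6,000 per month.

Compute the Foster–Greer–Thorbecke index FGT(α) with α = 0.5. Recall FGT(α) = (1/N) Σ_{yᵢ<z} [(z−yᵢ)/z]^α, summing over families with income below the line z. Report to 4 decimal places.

0.1756

Poor units: ₹2,000, ₹2,500 (q = 2 of N = 9).
Gap ratios (z−y)/z: (6000−2000)/6000 = 0.6667; (6000−2500)/6000 = 0.5833.
Raised to α = 0.5: 0.81650; 0.76376.
Sum = 1.580259; FGT(0.5) = 1.580259 / 9 = 0.1756.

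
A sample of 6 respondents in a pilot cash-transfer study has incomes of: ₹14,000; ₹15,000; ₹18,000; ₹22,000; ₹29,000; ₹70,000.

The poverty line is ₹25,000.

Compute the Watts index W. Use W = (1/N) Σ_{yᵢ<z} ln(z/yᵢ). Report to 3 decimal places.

Poor units: ₹14,000, ₹15,000, ₹18,000, ₹22,000 (q = 4 of N = 6).
Log shortfalls: ln(25000/14000) = 0.5798; ln(25000/15000) = 0.5108; ln(25000/18000) = 0.3285; ln(25000/22000) = 0.1278.
W = 1.546982 / 6 = 0.258.

0.258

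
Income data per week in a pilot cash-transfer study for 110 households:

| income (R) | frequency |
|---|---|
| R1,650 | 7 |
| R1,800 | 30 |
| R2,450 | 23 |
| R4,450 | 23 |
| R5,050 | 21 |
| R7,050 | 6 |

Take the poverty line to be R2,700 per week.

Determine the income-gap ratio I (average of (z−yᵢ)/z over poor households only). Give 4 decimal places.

0.2475

Below z: 7×R1,650, 30×R1,800, 23×R2,450 (q = 60 of N = 110).
Shortfall ratios (z−y)/z: 0.3889 (×7), 0.3333 (×30), 0.0926 (×23); sum = 14.851852.
I averages over the q = 60 poor units only: 14.851852 / 60 = 0.2475.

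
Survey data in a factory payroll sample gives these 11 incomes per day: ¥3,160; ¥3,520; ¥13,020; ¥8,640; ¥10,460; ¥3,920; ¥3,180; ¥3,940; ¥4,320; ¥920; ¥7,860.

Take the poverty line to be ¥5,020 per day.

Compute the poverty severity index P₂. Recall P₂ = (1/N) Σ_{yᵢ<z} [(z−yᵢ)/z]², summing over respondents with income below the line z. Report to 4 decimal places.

0.1038

Below z: ¥920, ¥3,160, ¥3,180, ¥3,520, ¥3,920, ¥3,940, ¥4,320 (q = 7 of N = 11).
Shortfall ratios: (5020−920)/5020 = 0.8167; (5020−3160)/5020 = 0.3705; (5020−3180)/5020 = 0.3665; (5020−3520)/5020 = 0.2988; (5020−3920)/5020 = 0.2191; (5020−3940)/5020 = 0.2151; (5020−4320)/5020 = 0.1394.
Squared: 0.6671; 0.1373; 0.1343; 0.0893; 0.0480; 0.0463; 0.0194.
Sum = 1.141712; P₂ = 1.141712 / 11 = 0.1038.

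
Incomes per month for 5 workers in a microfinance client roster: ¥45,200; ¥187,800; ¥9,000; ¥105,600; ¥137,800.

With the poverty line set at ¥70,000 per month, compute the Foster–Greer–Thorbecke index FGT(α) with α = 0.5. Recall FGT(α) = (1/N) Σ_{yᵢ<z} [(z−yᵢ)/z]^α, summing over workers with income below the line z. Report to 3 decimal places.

Incomes under z: ¥9,000, ¥45,200 (q = 2 of N = 5).
Relative gaps: (70000−9000)/70000 = 0.8714; (70000−45200)/70000 = 0.3543.
Raised to α = 0.5: 0.93350; 0.59522.
Sum = 1.528722; FGT(0.5) = 1.528722 / 5 = 0.306.

0.306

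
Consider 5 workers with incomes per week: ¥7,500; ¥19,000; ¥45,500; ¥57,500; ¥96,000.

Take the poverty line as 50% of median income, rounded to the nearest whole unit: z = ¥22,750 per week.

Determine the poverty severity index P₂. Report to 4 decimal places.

Below the line: ¥7,500, ¥19,000 (q = 2 of N = 5).
Gap ratios (z−y)/z: (22750−7500)/22750 = 0.6703; (22750−19000)/22750 = 0.1648.
Squared: 0.4493; 0.0272.
Sum = 0.476512; P₂ = 0.476512 / 5 = 0.0953.

0.0953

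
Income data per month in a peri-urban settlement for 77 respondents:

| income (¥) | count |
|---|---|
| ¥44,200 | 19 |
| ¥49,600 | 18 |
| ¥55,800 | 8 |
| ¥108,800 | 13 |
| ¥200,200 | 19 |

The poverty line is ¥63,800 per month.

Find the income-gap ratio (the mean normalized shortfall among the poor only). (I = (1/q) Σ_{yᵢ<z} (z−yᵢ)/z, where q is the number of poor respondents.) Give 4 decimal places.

0.2410

Below the line: 19×¥44,200, 18×¥49,600, 8×¥55,800 (q = 45 of N = 77).
Relative gaps: 0.3072 (×19), 0.2226 (×18), 0.1254 (×8); sum = 10.846395.
The income-gap ratio divides by q (the poor only): 10.846395 / 45 = 0.2410.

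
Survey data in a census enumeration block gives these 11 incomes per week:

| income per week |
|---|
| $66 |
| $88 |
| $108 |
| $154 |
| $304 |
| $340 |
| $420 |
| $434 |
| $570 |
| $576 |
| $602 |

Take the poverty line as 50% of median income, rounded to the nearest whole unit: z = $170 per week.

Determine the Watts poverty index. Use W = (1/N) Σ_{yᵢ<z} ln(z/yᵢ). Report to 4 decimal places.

Below the line: $66, $88, $108, $154 (q = 4 of N = 11).
Log shortfalls: ln(170/66) = 0.9461; ln(170/88) = 0.6585; ln(170/108) = 0.4537; ln(170/154) = 0.0988.
W = 2.157118 / 11 = 0.1961.

0.1961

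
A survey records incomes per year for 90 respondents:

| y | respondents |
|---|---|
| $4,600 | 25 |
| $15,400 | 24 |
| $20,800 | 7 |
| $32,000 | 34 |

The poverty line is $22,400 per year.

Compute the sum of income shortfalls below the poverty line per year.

Poor units: 25×$4,600, 24×$15,400, 7×$20,800 (q = 56 of N = 90).
Individual gaps: 25×(22400−4600) = 445000; 24×(22400−15400) = 168000; 7×(22400−20800) = 11200.
Aggregate gap = $624,200.

$624,200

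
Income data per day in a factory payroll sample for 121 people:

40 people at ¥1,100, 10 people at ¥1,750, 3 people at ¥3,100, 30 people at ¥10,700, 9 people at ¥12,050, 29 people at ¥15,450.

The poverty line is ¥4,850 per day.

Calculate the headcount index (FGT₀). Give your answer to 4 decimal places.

0.4380

53 of the 121 people have income below ¥4,850.
H = 53/121 = 0.4380.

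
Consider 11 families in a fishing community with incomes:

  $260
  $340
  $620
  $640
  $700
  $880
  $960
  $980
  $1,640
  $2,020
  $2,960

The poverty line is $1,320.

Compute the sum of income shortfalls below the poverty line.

$5,180

Below the line: $260, $340, $620, $640, $700, $880, $960, $980 (q = 8 of N = 11).
Individual gaps: 1320−260 = 1060; 1320−340 = 980; 1320−620 = 700; 1320−640 = 680; 1320−700 = 620; 1320−880 = 440; 1320−960 = 360; 1320−980 = 340.
Aggregate gap = $5,180.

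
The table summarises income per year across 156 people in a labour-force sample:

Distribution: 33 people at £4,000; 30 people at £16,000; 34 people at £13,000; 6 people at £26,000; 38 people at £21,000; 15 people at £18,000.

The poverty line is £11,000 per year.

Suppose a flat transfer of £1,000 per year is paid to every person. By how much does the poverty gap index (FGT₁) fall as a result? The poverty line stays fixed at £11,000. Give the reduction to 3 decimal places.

0.019

Before: below the line — 33×£4,000; poverty gap index (FGT₁) = 0.13462.
After the £1,000 transfer: below the line — 33×£5,000; poverty gap index (FGT₁) = 0.11538.
Reduction = 0.13462 − 0.11538 = 0.019.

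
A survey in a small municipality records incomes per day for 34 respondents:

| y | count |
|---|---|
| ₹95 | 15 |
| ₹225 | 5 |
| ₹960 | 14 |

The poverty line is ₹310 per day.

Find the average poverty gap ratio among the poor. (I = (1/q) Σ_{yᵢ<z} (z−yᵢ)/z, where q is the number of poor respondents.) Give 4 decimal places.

Poor units: 15×₹95, 5×₹225 (q = 20 of N = 34).
Relative gaps: 0.6935 (×15), 0.2742 (×5); sum = 11.774194.
I averages over the q = 20 poor units only: 11.774194 / 20 = 0.5887.

0.5887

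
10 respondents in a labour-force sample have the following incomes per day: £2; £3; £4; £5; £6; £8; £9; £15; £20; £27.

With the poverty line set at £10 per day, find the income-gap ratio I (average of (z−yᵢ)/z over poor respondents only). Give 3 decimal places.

0.471

Poor units: £2, £3, £4, £5, £6, £8, £9 (q = 7 of N = 10).
Relative gaps: 0.8000, 0.7000, 0.6000, 0.5000, 0.4000, 0.2000, 0.1000; sum = 3.300000.
The income-gap ratio divides by q (the poor only): 3.300000 / 7 = 0.471.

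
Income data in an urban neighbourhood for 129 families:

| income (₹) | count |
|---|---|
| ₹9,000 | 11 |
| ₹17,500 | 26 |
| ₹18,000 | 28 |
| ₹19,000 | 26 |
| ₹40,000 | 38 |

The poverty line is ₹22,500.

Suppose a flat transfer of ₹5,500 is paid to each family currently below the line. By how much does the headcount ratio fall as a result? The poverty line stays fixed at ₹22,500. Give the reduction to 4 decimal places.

0.6202

Before: below the line — 11×₹9,000, 26×₹17,500, 28×₹18,000, 26×₹19,000; headcount ratio = 0.705426.
After the ₹5,500 transfer: below the line — 11×₹14,500; headcount ratio = 0.085271.
Reduction = 0.705426 − 0.085271 = 0.6202.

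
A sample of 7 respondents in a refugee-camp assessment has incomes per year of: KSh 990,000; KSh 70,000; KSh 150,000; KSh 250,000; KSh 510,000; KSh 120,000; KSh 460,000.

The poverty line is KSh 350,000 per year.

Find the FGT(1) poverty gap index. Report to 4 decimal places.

0.3306

Incomes under z: KSh 70,000, KSh 120,000, KSh 150,000, KSh 250,000 (q = 4 of N = 7).
Shortfall ratios: (350000−70000)/350000 = 0.8000; (350000−120000)/350000 = 0.6571; (350000−150000)/350000 = 0.5714; (350000−250000)/350000 = 0.2857.
Σ = 2.314286. Dividing by the full population N = 7 gives P₁ = 0.3306.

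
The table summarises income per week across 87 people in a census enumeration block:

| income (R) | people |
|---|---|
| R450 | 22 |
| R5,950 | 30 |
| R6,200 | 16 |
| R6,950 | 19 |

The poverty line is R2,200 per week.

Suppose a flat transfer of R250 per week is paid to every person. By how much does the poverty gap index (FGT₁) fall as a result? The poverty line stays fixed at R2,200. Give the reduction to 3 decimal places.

Before: below the line — 22×R450; poverty gap index (FGT₁) = 0.20115.
After the R250 transfer: below the line — 22×R700; poverty gap index (FGT₁) = 0.17241.
Reduction = 0.20115 − 0.17241 = 0.029.

0.029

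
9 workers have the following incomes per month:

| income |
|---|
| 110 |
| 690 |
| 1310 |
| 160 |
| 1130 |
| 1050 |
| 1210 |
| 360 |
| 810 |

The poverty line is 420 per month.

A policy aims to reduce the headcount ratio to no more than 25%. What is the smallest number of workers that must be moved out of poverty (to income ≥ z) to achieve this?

1

3 of the 9 workers are poor, so H = 3/9 = 0.333.
A headcount ratio of at most 25% allows at most ⌊0.25 × 9⌋ = 2 poor workers.
So at least 3 − 2 = 1 must be lifted.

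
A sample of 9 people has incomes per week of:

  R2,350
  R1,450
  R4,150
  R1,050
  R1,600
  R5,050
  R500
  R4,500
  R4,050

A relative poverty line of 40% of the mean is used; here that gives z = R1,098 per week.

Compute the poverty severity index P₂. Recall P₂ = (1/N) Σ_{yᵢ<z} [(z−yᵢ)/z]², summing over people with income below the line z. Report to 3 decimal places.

Incomes under z: R500, R1,050 (q = 2 of N = 9).
Shortfall ratios: (1098−500)/1098 = 0.5446; (1098−1050)/1098 = 0.0437.
Squared: 0.2966; 0.0019.
Sum = 0.298529; P₂ = 0.298529 / 9 = 0.033.

0.033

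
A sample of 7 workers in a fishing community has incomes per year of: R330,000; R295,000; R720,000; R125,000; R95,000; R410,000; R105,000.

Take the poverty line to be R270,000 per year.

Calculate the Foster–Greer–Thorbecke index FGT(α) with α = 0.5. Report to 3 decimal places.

0.331

Below z: R95,000, R105,000, R125,000 (q = 3 of N = 7).
Relative gaps: (270000−95000)/270000 = 0.6481; (270000−105000)/270000 = 0.6111; (270000−125000)/270000 = 0.5370.
Raised to α = 0.5: 0.80508; 0.78174; 0.73283.
Sum = 2.319641; FGT(0.5) = 2.319641 / 7 = 0.331.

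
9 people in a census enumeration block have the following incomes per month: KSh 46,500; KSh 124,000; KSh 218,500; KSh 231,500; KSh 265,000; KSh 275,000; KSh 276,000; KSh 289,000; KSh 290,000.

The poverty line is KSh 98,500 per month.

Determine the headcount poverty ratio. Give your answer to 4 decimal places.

1 of the 9 people have income below KSh 98,500.
H = 1/9 = 0.1111.

0.1111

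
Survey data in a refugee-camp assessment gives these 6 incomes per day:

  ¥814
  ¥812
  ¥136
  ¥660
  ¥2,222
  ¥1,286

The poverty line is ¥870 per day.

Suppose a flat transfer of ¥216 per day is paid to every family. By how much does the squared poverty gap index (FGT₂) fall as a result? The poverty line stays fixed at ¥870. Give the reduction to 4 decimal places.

Before: below the line — ¥136, ¥660, ¥812, ¥814; squared poverty gap index (FGT₂) = 0.129774.
After the ¥216 transfer: below the line — ¥352; squared poverty gap index (FGT₂) = 0.059084.
Reduction = 0.129774 − 0.059084 = 0.0707.

0.0707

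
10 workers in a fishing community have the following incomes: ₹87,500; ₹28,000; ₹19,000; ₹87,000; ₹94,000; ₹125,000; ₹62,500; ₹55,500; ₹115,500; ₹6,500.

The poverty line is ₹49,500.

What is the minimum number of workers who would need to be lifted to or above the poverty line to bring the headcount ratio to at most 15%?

2

Currently q = 3 of N = 10 are below the line (H = 0.300).
A headcount ratio of at most 15% allows at most ⌊0.15 × 10⌋ = 1 poor workers.
So at least 3 − 1 = 2 must be lifted.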